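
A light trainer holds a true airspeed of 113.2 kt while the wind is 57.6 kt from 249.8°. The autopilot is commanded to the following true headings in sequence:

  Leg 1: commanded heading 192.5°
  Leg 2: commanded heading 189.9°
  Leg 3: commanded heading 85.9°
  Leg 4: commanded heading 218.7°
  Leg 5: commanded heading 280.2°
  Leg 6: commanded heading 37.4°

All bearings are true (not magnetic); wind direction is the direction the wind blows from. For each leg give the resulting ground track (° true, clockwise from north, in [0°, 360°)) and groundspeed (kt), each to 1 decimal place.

Leg 1: heading 192.5°; drift -30.6° → track 161.9°, groundspeed 95.3 kt
Leg 2: heading 189.9°; drift -30.6° → track 159.3°, groundspeed 97.9 kt
Leg 3: heading 85.9°; drift -5.4° → track 80.5°, groundspeed 169.3 kt
Leg 4: heading 218.7°; drift -25.0° → track 193.7°, groundspeed 70.5 kt
Leg 5: heading 280.2°; drift +24.6° → track 304.8°, groundspeed 69.9 kt
Leg 6: heading 37.4°; drift +10.8° → track 48.2°, groundspeed 164.8 kt

Leg 1: track=161.9°, groundspeed=95.3 kt
Leg 2: track=159.3°, groundspeed=97.9 kt
Leg 3: track=80.5°, groundspeed=169.3 kt
Leg 4: track=193.7°, groundspeed=70.5 kt
Leg 5: track=304.8°, groundspeed=69.9 kt
Leg 6: track=48.2°, groundspeed=164.8 kt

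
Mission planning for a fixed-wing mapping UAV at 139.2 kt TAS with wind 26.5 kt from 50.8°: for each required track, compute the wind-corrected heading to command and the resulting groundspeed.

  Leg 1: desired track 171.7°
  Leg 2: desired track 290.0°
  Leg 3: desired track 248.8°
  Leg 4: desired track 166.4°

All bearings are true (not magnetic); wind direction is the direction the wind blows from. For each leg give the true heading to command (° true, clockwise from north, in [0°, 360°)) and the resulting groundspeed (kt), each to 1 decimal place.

Leg 1: desired track 171.7°; wind correction -9.4° → command heading 162.3°, groundspeed 150.9 kt
Leg 2: desired track 290.0°; wind correction +9.4° → command heading 299.4°, groundspeed 150.9 kt
Leg 3: desired track 248.8°; wind correction +3.4° → command heading 252.2°, groundspeed 164.2 kt
Leg 4: desired track 166.4°; wind correction -9.9° → command heading 156.5°, groundspeed 148.6 kt

Leg 1: heading=162.3°, groundspeed=150.9 kt
Leg 2: heading=299.4°, groundspeed=150.9 kt
Leg 3: heading=252.2°, groundspeed=164.2 kt
Leg 4: heading=156.5°, groundspeed=148.6 kt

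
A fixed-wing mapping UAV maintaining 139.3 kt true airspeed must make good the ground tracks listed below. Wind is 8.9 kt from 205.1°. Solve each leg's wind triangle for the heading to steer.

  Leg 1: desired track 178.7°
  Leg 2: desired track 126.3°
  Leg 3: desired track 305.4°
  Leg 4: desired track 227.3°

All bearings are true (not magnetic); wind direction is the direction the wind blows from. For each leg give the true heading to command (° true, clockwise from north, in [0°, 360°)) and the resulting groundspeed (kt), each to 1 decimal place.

Leg 1: desired track 178.7°; wind correction +1.6° → command heading 180.3°, groundspeed 131.3 kt
Leg 2: desired track 126.3°; wind correction +3.6° → command heading 129.9°, groundspeed 137.3 kt
Leg 3: desired track 305.4°; wind correction -3.6° → command heading 301.8°, groundspeed 140.6 kt
Leg 4: desired track 227.3°; wind correction -1.4° → command heading 225.9°, groundspeed 131.0 kt

Leg 1: heading=180.3°, groundspeed=131.3 kt
Leg 2: heading=129.9°, groundspeed=137.3 kt
Leg 3: heading=301.8°, groundspeed=140.6 kt
Leg 4: heading=225.9°, groundspeed=131.0 kt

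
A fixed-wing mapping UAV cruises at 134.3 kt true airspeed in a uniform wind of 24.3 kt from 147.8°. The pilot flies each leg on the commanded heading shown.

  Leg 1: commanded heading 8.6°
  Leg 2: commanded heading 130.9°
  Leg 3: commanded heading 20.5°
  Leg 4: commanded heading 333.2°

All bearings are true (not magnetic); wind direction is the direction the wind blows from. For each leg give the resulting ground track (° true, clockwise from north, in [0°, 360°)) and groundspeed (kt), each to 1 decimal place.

Leg 1: heading 8.6°; drift -5.9° → track 2.7°, groundspeed 153.5 kt
Leg 2: heading 130.9°; drift -3.6° → track 127.3°, groundspeed 111.3 kt
Leg 3: heading 20.5°; drift -7.4° → track 13.1°, groundspeed 150.3 kt
Leg 4: heading 333.2°; drift -0.8° → track 332.4°, groundspeed 158.5 kt

Leg 1: track=2.7°, groundspeed=153.5 kt
Leg 2: track=127.3°, groundspeed=111.3 kt
Leg 3: track=13.1°, groundspeed=150.3 kt
Leg 4: track=332.4°, groundspeed=158.5 kt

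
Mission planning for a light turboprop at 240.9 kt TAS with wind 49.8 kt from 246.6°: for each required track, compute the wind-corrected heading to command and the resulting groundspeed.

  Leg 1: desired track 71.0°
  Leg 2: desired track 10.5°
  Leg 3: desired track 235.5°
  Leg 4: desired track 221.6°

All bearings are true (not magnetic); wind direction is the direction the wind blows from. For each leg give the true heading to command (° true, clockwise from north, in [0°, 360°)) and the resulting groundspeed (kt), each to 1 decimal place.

Leg 1: heading=71.9°, groundspeed=290.5 kt
Leg 2: heading=0.6°, groundspeed=265.1 kt
Leg 3: heading=237.8°, groundspeed=191.8 kt
Leg 4: heading=226.6°, groundspeed=194.8 kt

Leg 1: desired track 71.0°; wind correction +0.9° → command heading 71.9°, groundspeed 290.5 kt
Leg 2: desired track 10.5°; wind correction -9.9° → command heading 0.6°, groundspeed 265.1 kt
Leg 3: desired track 235.5°; wind correction +2.3° → command heading 237.8°, groundspeed 191.8 kt
Leg 4: desired track 221.6°; wind correction +5.0° → command heading 226.6°, groundspeed 194.8 kt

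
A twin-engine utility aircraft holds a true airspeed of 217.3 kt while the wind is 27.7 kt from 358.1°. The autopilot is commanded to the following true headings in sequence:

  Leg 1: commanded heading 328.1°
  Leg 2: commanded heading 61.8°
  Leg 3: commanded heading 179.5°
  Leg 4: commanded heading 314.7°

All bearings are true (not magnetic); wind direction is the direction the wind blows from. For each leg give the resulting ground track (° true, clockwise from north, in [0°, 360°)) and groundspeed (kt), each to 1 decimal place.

Leg 1: track=324.0°, groundspeed=193.8 kt
Leg 2: track=68.7°, groundspeed=206.5 kt
Leg 3: track=179.3°, groundspeed=245.0 kt
Leg 4: track=309.2°, groundspeed=198.1 kt

Leg 1: heading 328.1°; drift -4.1° → track 324.0°, groundspeed 193.8 kt
Leg 2: heading 61.8°; drift +6.9° → track 68.7°, groundspeed 206.5 kt
Leg 3: heading 179.5°; drift -0.2° → track 179.3°, groundspeed 245.0 kt
Leg 4: heading 314.7°; drift -5.5° → track 309.2°, groundspeed 198.1 kt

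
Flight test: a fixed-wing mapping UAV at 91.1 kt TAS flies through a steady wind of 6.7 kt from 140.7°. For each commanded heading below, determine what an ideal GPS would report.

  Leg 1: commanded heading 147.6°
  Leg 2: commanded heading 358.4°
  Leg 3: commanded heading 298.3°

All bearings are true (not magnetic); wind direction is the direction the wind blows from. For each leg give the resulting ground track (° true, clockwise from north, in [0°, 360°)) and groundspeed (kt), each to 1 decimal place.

Leg 1: heading 147.6°; drift +0.5° → track 148.1°, groundspeed 84.5 kt
Leg 2: heading 358.4°; drift -2.4° → track 356.0°, groundspeed 96.5 kt
Leg 3: heading 298.3°; drift +1.5° → track 299.8°, groundspeed 97.3 kt

Leg 1: track=148.1°, groundspeed=84.5 kt
Leg 2: track=356.0°, groundspeed=96.5 kt
Leg 3: track=299.8°, groundspeed=97.3 kt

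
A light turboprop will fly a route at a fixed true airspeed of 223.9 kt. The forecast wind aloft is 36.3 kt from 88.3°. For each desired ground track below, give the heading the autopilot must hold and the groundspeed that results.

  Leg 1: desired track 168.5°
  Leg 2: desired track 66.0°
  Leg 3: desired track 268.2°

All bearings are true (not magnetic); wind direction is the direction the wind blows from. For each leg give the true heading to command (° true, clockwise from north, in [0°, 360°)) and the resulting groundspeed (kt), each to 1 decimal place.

Leg 1: desired track 168.5°; wind correction -9.2° → command heading 159.3°, groundspeed 214.8 kt
Leg 2: desired track 66.0°; wind correction +3.5° → command heading 69.5°, groundspeed 189.9 kt
Leg 3: desired track 268.2°; wind correction +0.0° → command heading 268.2°, groundspeed 260.2 kt

Leg 1: heading=159.3°, groundspeed=214.8 kt
Leg 2: heading=69.5°, groundspeed=189.9 kt
Leg 3: heading=268.2°, groundspeed=260.2 kt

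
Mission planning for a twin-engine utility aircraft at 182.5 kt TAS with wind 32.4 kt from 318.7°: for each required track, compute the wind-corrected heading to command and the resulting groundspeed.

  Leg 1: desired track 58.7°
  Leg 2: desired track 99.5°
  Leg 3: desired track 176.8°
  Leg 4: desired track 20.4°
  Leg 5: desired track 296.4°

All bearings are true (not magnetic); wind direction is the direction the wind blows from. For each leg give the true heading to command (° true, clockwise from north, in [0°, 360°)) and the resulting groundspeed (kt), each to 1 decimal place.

Leg 1: desired track 58.7°; wind correction -10.1° → command heading 48.6°, groundspeed 185.3 kt
Leg 2: desired track 99.5°; wind correction -6.4° → command heading 93.1°, groundspeed 206.5 kt
Leg 3: desired track 176.8°; wind correction +6.3° → command heading 183.1°, groundspeed 206.9 kt
Leg 4: desired track 20.4°; wind correction -9.0° → command heading 11.4°, groundspeed 164.9 kt
Leg 5: desired track 296.4°; wind correction +3.9° → command heading 300.3°, groundspeed 152.1 kt

Leg 1: heading=48.6°, groundspeed=185.3 kt
Leg 2: heading=93.1°, groundspeed=206.5 kt
Leg 3: heading=183.1°, groundspeed=206.9 kt
Leg 4: heading=11.4°, groundspeed=164.9 kt
Leg 5: heading=300.3°, groundspeed=152.1 kt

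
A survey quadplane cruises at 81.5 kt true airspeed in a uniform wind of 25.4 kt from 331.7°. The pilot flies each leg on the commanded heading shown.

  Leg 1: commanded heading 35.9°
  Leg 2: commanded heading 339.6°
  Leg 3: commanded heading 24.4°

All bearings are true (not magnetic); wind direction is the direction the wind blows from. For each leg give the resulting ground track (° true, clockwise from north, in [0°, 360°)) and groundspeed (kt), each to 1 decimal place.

Leg 1: track=53.9°, groundspeed=74.1 kt
Leg 2: track=343.1°, groundspeed=56.4 kt
Leg 3: track=41.4°, groundspeed=69.1 kt

Leg 1: heading 35.9°; drift +18.0° → track 53.9°, groundspeed 74.1 kt
Leg 2: heading 339.6°; drift +3.5° → track 343.1°, groundspeed 56.4 kt
Leg 3: heading 24.4°; drift +17.0° → track 41.4°, groundspeed 69.1 kt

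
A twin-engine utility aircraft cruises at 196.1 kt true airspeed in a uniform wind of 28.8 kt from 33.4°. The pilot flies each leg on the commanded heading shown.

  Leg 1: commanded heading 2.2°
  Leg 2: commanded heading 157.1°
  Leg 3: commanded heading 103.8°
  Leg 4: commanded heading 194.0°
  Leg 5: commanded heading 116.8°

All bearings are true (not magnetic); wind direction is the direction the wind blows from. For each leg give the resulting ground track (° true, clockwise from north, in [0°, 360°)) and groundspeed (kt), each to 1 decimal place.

Leg 1: heading 2.2°; drift -5.0° → track 357.2°, groundspeed 172.1 kt
Leg 2: heading 157.1°; drift +6.4° → track 163.5°, groundspeed 213.4 kt
Leg 3: heading 103.8°; drift +8.3° → track 112.1°, groundspeed 188.4 kt
Leg 4: heading 194.0°; drift +2.5° → track 196.5°, groundspeed 223.5 kt
Leg 5: heading 116.8°; drift +8.4° → track 125.2°, groundspeed 194.9 kt

Leg 1: track=357.2°, groundspeed=172.1 kt
Leg 2: track=163.5°, groundspeed=213.4 kt
Leg 3: track=112.1°, groundspeed=188.4 kt
Leg 4: track=196.5°, groundspeed=223.5 kt
Leg 5: track=125.2°, groundspeed=194.9 kt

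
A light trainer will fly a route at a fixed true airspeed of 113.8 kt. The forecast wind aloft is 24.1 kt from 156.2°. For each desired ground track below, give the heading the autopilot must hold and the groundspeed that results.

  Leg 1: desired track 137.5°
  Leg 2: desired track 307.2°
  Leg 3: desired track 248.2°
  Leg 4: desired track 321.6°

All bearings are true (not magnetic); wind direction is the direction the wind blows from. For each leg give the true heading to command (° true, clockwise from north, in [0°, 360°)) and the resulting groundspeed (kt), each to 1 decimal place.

Leg 1: desired track 137.5°; wind correction +3.9° → command heading 141.4°, groundspeed 90.7 kt
Leg 2: desired track 307.2°; wind correction -5.9° → command heading 301.3°, groundspeed 134.3 kt
Leg 3: desired track 248.2°; wind correction -12.2° → command heading 236.0°, groundspeed 112.1 kt
Leg 4: desired track 321.6°; wind correction -3.1° → command heading 318.5°, groundspeed 137.0 kt

Leg 1: heading=141.4°, groundspeed=90.7 kt
Leg 2: heading=301.3°, groundspeed=134.3 kt
Leg 3: heading=236.0°, groundspeed=112.1 kt
Leg 4: heading=318.5°, groundspeed=137.0 kt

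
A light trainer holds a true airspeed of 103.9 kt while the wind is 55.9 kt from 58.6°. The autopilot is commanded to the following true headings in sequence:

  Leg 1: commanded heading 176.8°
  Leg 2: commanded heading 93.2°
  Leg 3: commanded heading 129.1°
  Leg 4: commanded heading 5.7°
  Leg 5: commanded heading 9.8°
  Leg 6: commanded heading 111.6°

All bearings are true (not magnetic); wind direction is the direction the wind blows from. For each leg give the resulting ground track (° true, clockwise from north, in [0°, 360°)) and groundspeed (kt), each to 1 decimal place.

Leg 1: track=197.5°, groundspeed=139.3 kt
Leg 2: track=121.9°, groundspeed=66.0 kt
Leg 3: track=160.8°, groundspeed=100.2 kt
Leg 4: track=333.3°, groundspeed=83.1 kt
Leg 5: track=337.7°, groundspeed=79.2 kt
Leg 6: track=144.0°, groundspeed=83.2 kt

Leg 1: heading 176.8°; drift +20.7° → track 197.5°, groundspeed 139.3 kt
Leg 2: heading 93.2°; drift +28.7° → track 121.9°, groundspeed 66.0 kt
Leg 3: heading 129.1°; drift +31.7° → track 160.8°, groundspeed 100.2 kt
Leg 4: heading 5.7°; drift -32.4° → track 333.3°, groundspeed 83.1 kt
Leg 5: heading 9.8°; drift -32.1° → track 337.7°, groundspeed 79.2 kt
Leg 6: heading 111.6°; drift +32.4° → track 144.0°, groundspeed 83.2 kt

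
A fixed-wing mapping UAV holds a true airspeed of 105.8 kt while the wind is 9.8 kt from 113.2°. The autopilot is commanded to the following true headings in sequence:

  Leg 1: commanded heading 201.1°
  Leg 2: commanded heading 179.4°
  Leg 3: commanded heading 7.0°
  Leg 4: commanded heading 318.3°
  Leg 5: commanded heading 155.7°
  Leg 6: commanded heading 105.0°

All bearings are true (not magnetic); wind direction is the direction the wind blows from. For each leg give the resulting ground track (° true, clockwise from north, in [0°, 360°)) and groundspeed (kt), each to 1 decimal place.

Leg 1: heading 201.1°; drift +5.3° → track 206.4°, groundspeed 105.9 kt
Leg 2: heading 179.4°; drift +5.0° → track 184.4°, groundspeed 102.2 kt
Leg 3: heading 7.0°; drift -5.0° → track 2.0°, groundspeed 108.9 kt
Leg 4: heading 318.3°; drift -2.1° → track 316.2°, groundspeed 114.7 kt
Leg 5: heading 155.7°; drift +3.8° → track 159.5°, groundspeed 98.8 kt
Leg 6: heading 105.0°; drift -0.8° → track 104.2°, groundspeed 96.1 kt

Leg 1: track=206.4°, groundspeed=105.9 kt
Leg 2: track=184.4°, groundspeed=102.2 kt
Leg 3: track=2.0°, groundspeed=108.9 kt
Leg 4: track=316.2°, groundspeed=114.7 kt
Leg 5: track=159.5°, groundspeed=98.8 kt
Leg 6: track=104.2°, groundspeed=96.1 kt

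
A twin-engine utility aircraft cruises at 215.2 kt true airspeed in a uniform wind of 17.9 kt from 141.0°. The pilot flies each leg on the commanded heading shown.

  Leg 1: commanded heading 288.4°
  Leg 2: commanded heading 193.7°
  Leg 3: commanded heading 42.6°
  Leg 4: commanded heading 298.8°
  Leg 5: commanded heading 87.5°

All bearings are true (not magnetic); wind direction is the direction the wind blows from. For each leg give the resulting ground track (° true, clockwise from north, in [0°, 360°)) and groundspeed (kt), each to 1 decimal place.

Leg 1: track=290.8°, groundspeed=230.5 kt
Leg 2: track=197.7°, groundspeed=204.8 kt
Leg 3: track=38.0°, groundspeed=218.5 kt
Leg 4: track=300.5°, groundspeed=231.9 kt
Leg 5: track=83.5°, groundspeed=205.1 kt

Leg 1: heading 288.4°; drift +2.4° → track 290.8°, groundspeed 230.5 kt
Leg 2: heading 193.7°; drift +4.0° → track 197.7°, groundspeed 204.8 kt
Leg 3: heading 42.6°; drift -4.6° → track 38.0°, groundspeed 218.5 kt
Leg 4: heading 298.8°; drift +1.7° → track 300.5°, groundspeed 231.9 kt
Leg 5: heading 87.5°; drift -4.0° → track 83.5°, groundspeed 205.1 kt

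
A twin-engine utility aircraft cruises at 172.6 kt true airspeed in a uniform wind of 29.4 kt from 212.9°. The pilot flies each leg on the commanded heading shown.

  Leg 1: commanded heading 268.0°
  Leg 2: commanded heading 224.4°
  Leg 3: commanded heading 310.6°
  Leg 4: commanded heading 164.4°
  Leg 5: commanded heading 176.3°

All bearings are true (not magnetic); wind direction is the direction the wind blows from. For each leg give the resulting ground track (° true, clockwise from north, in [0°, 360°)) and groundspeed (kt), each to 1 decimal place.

Leg 1: track=276.8°, groundspeed=157.6 kt
Leg 2: track=226.7°, groundspeed=143.9 kt
Leg 3: track=320.0°, groundspeed=178.9 kt
Leg 4: track=156.2°, groundspeed=154.7 kt
Leg 5: track=169.6°, groundspeed=150.0 kt

Leg 1: heading 268.0°; drift +8.8° → track 276.8°, groundspeed 157.6 kt
Leg 2: heading 224.4°; drift +2.3° → track 226.7°, groundspeed 143.9 kt
Leg 3: heading 310.6°; drift +9.4° → track 320.0°, groundspeed 178.9 kt
Leg 4: heading 164.4°; drift -8.2° → track 156.2°, groundspeed 154.7 kt
Leg 5: heading 176.3°; drift -6.7° → track 169.6°, groundspeed 150.0 kt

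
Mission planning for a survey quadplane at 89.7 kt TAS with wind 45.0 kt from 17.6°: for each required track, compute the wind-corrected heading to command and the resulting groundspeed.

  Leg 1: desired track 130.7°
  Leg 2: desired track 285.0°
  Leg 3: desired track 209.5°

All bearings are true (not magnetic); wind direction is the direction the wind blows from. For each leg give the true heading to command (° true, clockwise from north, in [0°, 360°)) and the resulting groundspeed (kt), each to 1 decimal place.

Leg 1: heading=103.2°, groundspeed=97.2 kt
Leg 2: heading=315.1°, groundspeed=79.7 kt
Leg 3: heading=215.4°, groundspeed=133.3 kt

Leg 1: desired track 130.7°; wind correction -27.5° → command heading 103.2°, groundspeed 97.2 kt
Leg 2: desired track 285.0°; wind correction +30.1° → command heading 315.1°, groundspeed 79.7 kt
Leg 3: desired track 209.5°; wind correction +5.9° → command heading 215.4°, groundspeed 133.3 kt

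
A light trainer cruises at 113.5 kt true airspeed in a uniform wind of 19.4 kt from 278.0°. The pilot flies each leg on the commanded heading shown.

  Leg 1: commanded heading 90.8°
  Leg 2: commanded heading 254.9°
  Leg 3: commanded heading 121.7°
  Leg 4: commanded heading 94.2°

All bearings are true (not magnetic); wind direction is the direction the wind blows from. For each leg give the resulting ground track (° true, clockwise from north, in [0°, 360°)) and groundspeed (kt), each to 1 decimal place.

Leg 1: heading 90.8°; drift +1.0° → track 91.8°, groundspeed 132.8 kt
Leg 2: heading 254.9°; drift -4.5° → track 250.4°, groundspeed 96.0 kt
Leg 3: heading 121.7°; drift -3.4° → track 118.3°, groundspeed 131.5 kt
Leg 4: heading 94.2°; drift +0.6° → track 94.8°, groundspeed 132.9 kt

Leg 1: track=91.8°, groundspeed=132.8 kt
Leg 2: track=250.4°, groundspeed=96.0 kt
Leg 3: track=118.3°, groundspeed=131.5 kt
Leg 4: track=94.8°, groundspeed=132.9 kt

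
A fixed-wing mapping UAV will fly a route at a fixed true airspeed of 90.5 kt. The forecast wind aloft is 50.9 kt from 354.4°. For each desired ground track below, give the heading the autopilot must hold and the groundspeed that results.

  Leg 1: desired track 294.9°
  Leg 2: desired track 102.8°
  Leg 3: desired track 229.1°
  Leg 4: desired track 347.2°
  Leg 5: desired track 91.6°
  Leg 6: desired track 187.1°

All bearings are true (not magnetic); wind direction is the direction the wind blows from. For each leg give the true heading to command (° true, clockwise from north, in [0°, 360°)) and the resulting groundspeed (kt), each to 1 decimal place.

Leg 1: desired track 294.9°; wind correction +29.0° → command heading 323.9°, groundspeed 53.3 kt
Leg 2: desired track 102.8°; wind correction -32.3° → command heading 70.5°, groundspeed 92.6 kt
Leg 3: desired track 229.1°; wind correction +27.3° → command heading 256.4°, groundspeed 109.8 kt
Leg 4: desired track 347.2°; wind correction +4.0° → command heading 351.2°, groundspeed 39.8 kt
Leg 5: desired track 91.6°; wind correction -33.9° → command heading 57.7°, groundspeed 81.5 kt
Leg 6: desired track 187.1°; wind correction +7.1° → command heading 194.2°, groundspeed 139.5 kt

Leg 1: heading=323.9°, groundspeed=53.3 kt
Leg 2: heading=70.5°, groundspeed=92.6 kt
Leg 3: heading=256.4°, groundspeed=109.8 kt
Leg 4: heading=351.2°, groundspeed=39.8 kt
Leg 5: heading=57.7°, groundspeed=81.5 kt
Leg 6: heading=194.2°, groundspeed=139.5 kt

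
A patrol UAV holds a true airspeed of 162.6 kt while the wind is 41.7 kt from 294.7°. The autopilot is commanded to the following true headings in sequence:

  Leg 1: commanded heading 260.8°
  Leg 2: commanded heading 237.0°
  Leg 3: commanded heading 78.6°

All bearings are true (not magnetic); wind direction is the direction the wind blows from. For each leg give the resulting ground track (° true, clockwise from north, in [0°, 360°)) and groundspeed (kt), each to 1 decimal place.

Leg 1: heading 260.8°; drift -10.3° → track 250.5°, groundspeed 130.1 kt
Leg 2: heading 237.0°; drift -14.1° → track 222.9°, groundspeed 144.7 kt
Leg 3: heading 78.6°; drift +7.1° → track 85.7°, groundspeed 197.8 kt

Leg 1: track=250.5°, groundspeed=130.1 kt
Leg 2: track=222.9°, groundspeed=144.7 kt
Leg 3: track=85.7°, groundspeed=197.8 kt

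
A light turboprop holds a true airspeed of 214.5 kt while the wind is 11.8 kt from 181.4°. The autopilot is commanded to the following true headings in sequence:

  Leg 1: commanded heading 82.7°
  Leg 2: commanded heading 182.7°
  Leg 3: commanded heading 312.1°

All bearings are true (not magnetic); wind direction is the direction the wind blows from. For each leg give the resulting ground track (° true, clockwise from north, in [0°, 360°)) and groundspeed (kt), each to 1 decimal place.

Leg 1: heading 82.7°; drift -3.1° → track 79.6°, groundspeed 216.6 kt
Leg 2: heading 182.7°; drift +0.1° → track 182.8°, groundspeed 202.7 kt
Leg 3: heading 312.1°; drift +2.3° → track 314.4°, groundspeed 222.4 kt

Leg 1: track=79.6°, groundspeed=216.6 kt
Leg 2: track=182.8°, groundspeed=202.7 kt
Leg 3: track=314.4°, groundspeed=222.4 kt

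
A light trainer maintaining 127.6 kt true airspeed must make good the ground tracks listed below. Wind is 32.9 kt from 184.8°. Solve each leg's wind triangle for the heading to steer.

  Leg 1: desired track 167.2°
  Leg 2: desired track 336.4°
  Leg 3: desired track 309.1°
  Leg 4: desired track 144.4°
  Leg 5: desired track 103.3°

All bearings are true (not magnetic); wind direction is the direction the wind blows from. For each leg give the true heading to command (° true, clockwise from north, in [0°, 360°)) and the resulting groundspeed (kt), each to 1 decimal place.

Leg 1: desired track 167.2°; wind correction +4.5° → command heading 171.7°, groundspeed 95.9 kt
Leg 2: desired track 336.4°; wind correction -7.0° → command heading 329.4°, groundspeed 155.6 kt
Leg 3: desired track 309.1°; wind correction -12.3° → command heading 296.8°, groundspeed 143.2 kt
Leg 4: desired track 144.4°; wind correction +9.6° → command heading 154.0°, groundspeed 100.8 kt
Leg 5: desired track 103.3°; wind correction +14.8° → command heading 118.1°, groundspeed 118.5 kt

Leg 1: heading=171.7°, groundspeed=95.9 kt
Leg 2: heading=329.4°, groundspeed=155.6 kt
Leg 3: heading=296.8°, groundspeed=143.2 kt
Leg 4: heading=154.0°, groundspeed=100.8 kt
Leg 5: heading=118.1°, groundspeed=118.5 kt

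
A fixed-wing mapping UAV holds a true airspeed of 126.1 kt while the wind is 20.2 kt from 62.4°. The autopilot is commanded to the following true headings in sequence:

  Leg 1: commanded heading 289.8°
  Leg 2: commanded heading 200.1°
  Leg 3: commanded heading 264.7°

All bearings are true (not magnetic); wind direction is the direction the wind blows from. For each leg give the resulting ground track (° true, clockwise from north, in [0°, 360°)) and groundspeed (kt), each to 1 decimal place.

Leg 1: track=283.7°, groundspeed=140.6 kt
Leg 2: track=205.6°, groundspeed=141.7 kt
Leg 3: track=261.7°, groundspeed=145.0 kt

Leg 1: heading 289.8°; drift -6.1° → track 283.7°, groundspeed 140.6 kt
Leg 2: heading 200.1°; drift +5.5° → track 205.6°, groundspeed 141.7 kt
Leg 3: heading 264.7°; drift -3.0° → track 261.7°, groundspeed 145.0 kt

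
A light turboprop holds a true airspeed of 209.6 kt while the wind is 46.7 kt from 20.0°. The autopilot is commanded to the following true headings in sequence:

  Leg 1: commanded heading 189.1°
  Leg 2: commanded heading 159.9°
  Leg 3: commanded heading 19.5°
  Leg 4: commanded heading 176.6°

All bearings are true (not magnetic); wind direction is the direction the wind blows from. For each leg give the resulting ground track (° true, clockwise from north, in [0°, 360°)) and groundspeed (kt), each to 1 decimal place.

Leg 1: track=191.1°, groundspeed=255.6 kt
Leg 2: track=166.9°, groundspeed=247.2 kt
Leg 3: track=19.4°, groundspeed=162.9 kt
Leg 4: track=180.8°, groundspeed=253.1 kt

Leg 1: heading 189.1°; drift +2.0° → track 191.1°, groundspeed 255.6 kt
Leg 2: heading 159.9°; drift +7.0° → track 166.9°, groundspeed 247.2 kt
Leg 3: heading 19.5°; drift -0.1° → track 19.4°, groundspeed 162.9 kt
Leg 4: heading 176.6°; drift +4.2° → track 180.8°, groundspeed 253.1 kt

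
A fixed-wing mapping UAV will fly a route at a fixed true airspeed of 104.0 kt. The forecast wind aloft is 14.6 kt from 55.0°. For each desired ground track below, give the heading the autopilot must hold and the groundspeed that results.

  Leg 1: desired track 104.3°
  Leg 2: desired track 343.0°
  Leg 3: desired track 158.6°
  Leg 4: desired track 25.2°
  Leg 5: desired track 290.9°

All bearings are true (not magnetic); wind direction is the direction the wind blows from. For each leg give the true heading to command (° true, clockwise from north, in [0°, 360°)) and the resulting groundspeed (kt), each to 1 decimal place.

Leg 1: heading=98.2°, groundspeed=93.9 kt
Leg 2: heading=350.7°, groundspeed=98.6 kt
Leg 3: heading=150.8°, groundspeed=106.5 kt
Leg 4: heading=29.2°, groundspeed=91.1 kt
Leg 5: heading=297.6°, groundspeed=111.5 kt

Leg 1: desired track 104.3°; wind correction -6.1° → command heading 98.2°, groundspeed 93.9 kt
Leg 2: desired track 343.0°; wind correction +7.7° → command heading 350.7°, groundspeed 98.6 kt
Leg 3: desired track 158.6°; wind correction -7.8° → command heading 150.8°, groundspeed 106.5 kt
Leg 4: desired track 25.2°; wind correction +4.0° → command heading 29.2°, groundspeed 91.1 kt
Leg 5: desired track 290.9°; wind correction +6.7° → command heading 297.6°, groundspeed 111.5 kt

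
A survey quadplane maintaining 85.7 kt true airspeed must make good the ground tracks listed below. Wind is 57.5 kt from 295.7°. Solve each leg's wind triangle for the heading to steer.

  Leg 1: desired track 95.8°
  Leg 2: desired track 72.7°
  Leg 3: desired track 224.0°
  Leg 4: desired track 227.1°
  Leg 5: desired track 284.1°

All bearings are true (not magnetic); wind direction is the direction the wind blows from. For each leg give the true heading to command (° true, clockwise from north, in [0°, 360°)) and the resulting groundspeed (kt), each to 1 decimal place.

Leg 1: desired track 95.8°; wind correction -13.2° → command heading 82.6°, groundspeed 137.5 kt
Leg 2: desired track 72.7°; wind correction -27.2° → command heading 45.5°, groundspeed 118.3 kt
Leg 3: desired track 224.0°; wind correction +39.6° → command heading 263.6°, groundspeed 48.0 kt
Leg 4: desired track 227.1°; wind correction +38.7° → command heading 265.8°, groundspeed 45.9 kt
Leg 5: desired track 284.1°; wind correction +7.8° → command heading 291.9°, groundspeed 28.6 kt

Leg 1: heading=82.6°, groundspeed=137.5 kt
Leg 2: heading=45.5°, groundspeed=118.3 kt
Leg 3: heading=263.6°, groundspeed=48.0 kt
Leg 4: heading=265.8°, groundspeed=45.9 kt
Leg 5: heading=291.9°, groundspeed=28.6 kt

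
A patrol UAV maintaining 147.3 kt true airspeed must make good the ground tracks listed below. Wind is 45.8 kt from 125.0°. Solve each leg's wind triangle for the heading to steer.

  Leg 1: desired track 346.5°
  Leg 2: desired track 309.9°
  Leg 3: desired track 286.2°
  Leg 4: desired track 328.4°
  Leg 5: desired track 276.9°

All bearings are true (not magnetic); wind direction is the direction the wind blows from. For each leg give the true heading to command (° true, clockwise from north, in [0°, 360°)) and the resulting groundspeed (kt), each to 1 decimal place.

Leg 1: heading=358.4°, groundspeed=178.4 kt
Leg 2: heading=311.4°, groundspeed=192.9 kt
Leg 3: heading=280.4°, groundspeed=189.9 kt
Leg 4: heading=335.5°, groundspeed=188.2 kt
Leg 5: heading=268.5°, groundspeed=186.1 kt

Leg 1: desired track 346.5°; wind correction +11.9° → command heading 358.4°, groundspeed 178.4 kt
Leg 2: desired track 309.9°; wind correction +1.5° → command heading 311.4°, groundspeed 192.9 kt
Leg 3: desired track 286.2°; wind correction -5.8° → command heading 280.4°, groundspeed 189.9 kt
Leg 4: desired track 328.4°; wind correction +7.1° → command heading 335.5°, groundspeed 188.2 kt
Leg 5: desired track 276.9°; wind correction -8.4° → command heading 268.5°, groundspeed 186.1 kt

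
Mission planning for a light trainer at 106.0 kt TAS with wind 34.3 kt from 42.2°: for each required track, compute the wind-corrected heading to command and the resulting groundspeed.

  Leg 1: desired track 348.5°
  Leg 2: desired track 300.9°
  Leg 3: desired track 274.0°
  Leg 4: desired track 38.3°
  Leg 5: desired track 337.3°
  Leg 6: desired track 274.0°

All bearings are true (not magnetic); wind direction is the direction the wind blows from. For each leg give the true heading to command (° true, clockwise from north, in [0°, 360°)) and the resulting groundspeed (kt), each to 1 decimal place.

Leg 1: desired track 348.5°; wind correction +15.1° → command heading 3.6°, groundspeed 82.0 kt
Leg 2: desired track 300.9°; wind correction +18.5° → command heading 319.4°, groundspeed 107.2 kt
Leg 3: desired track 274.0°; wind correction +14.7° → command heading 288.7°, groundspeed 123.7 kt
Leg 4: desired track 38.3°; wind correction +1.3° → command heading 39.6°, groundspeed 71.8 kt
Leg 5: desired track 337.3°; wind correction +17.0° → command heading 354.3°, groundspeed 86.8 kt
Leg 6: desired track 274.0°; wind correction +14.7° → command heading 288.7°, groundspeed 123.7 kt

Leg 1: heading=3.6°, groundspeed=82.0 kt
Leg 2: heading=319.4°, groundspeed=107.2 kt
Leg 3: heading=288.7°, groundspeed=123.7 kt
Leg 4: heading=39.6°, groundspeed=71.8 kt
Leg 5: heading=354.3°, groundspeed=86.8 kt
Leg 6: heading=288.7°, groundspeed=123.7 kt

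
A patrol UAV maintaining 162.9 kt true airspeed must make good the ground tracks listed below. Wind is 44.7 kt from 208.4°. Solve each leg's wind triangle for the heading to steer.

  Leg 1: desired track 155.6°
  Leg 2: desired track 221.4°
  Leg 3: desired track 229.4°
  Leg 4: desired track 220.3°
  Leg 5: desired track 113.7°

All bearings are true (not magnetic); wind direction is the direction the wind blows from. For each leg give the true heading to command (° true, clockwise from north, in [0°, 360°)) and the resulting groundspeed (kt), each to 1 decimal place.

Leg 1: desired track 155.6°; wind correction +12.6° → command heading 168.2°, groundspeed 131.9 kt
Leg 2: desired track 221.4°; wind correction -3.5° → command heading 217.9°, groundspeed 119.0 kt
Leg 3: desired track 229.4°; wind correction -5.6° → command heading 223.8°, groundspeed 120.4 kt
Leg 4: desired track 220.3°; wind correction -3.2° → command heading 217.1°, groundspeed 118.9 kt
Leg 5: desired track 113.7°; wind correction +15.9° → command heading 129.6°, groundspeed 160.4 kt

Leg 1: heading=168.2°, groundspeed=131.9 kt
Leg 2: heading=217.9°, groundspeed=119.0 kt
Leg 3: heading=223.8°, groundspeed=120.4 kt
Leg 4: heading=217.1°, groundspeed=118.9 kt
Leg 5: heading=129.6°, groundspeed=160.4 kt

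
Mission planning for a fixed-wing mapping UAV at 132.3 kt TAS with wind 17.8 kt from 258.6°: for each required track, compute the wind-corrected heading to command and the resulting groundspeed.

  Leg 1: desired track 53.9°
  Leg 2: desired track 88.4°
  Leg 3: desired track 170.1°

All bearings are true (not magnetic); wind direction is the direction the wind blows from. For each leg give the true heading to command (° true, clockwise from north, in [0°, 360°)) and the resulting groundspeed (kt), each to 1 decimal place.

Leg 1: desired track 53.9°; wind correction -3.2° → command heading 50.7°, groundspeed 148.3 kt
Leg 2: desired track 88.4°; wind correction +1.3° → command heading 89.7°, groundspeed 149.8 kt
Leg 3: desired track 170.1°; wind correction +7.7° → command heading 177.8°, groundspeed 130.6 kt

Leg 1: heading=50.7°, groundspeed=148.3 kt
Leg 2: heading=89.7°, groundspeed=149.8 kt
Leg 3: heading=177.8°, groundspeed=130.6 kt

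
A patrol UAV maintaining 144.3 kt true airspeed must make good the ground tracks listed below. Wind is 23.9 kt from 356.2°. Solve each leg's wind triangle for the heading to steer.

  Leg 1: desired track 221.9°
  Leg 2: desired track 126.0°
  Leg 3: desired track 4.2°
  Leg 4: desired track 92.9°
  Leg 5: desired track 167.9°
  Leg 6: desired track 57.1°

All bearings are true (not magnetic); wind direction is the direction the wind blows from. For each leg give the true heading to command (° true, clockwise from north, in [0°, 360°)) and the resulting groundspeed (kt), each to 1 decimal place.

Leg 1: heading=228.7°, groundspeed=160.0 kt
Leg 2: heading=118.7°, groundspeed=158.4 kt
Leg 3: heading=2.9°, groundspeed=120.6 kt
Leg 4: heading=83.4°, groundspeed=145.1 kt
Leg 5: heading=166.5°, groundspeed=167.9 kt
Leg 6: heading=48.8°, groundspeed=131.2 kt

Leg 1: desired track 221.9°; wind correction +6.8° → command heading 228.7°, groundspeed 160.0 kt
Leg 2: desired track 126.0°; wind correction -7.3° → command heading 118.7°, groundspeed 158.4 kt
Leg 3: desired track 4.2°; wind correction -1.3° → command heading 2.9°, groundspeed 120.6 kt
Leg 4: desired track 92.9°; wind correction -9.5° → command heading 83.4°, groundspeed 145.1 kt
Leg 5: desired track 167.9°; wind correction -1.4° → command heading 166.5°, groundspeed 167.9 kt
Leg 6: desired track 57.1°; wind correction -8.3° → command heading 48.8°, groundspeed 131.2 kt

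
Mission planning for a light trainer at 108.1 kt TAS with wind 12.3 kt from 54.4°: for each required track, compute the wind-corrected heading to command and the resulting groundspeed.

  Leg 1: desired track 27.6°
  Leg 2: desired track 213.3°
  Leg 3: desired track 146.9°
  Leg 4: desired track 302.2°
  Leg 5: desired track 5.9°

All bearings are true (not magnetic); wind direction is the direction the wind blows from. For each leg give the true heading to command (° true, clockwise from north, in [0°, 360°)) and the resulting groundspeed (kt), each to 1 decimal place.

Leg 1: heading=30.5°, groundspeed=97.0 kt
Leg 2: heading=211.0°, groundspeed=119.5 kt
Leg 3: heading=140.4°, groundspeed=107.9 kt
Leg 4: heading=308.2°, groundspeed=112.1 kt
Leg 5: heading=10.8°, groundspeed=99.6 kt

Leg 1: desired track 27.6°; wind correction +2.9° → command heading 30.5°, groundspeed 97.0 kt
Leg 2: desired track 213.3°; wind correction -2.3° → command heading 211.0°, groundspeed 119.5 kt
Leg 3: desired track 146.9°; wind correction -6.5° → command heading 140.4°, groundspeed 107.9 kt
Leg 4: desired track 302.2°; wind correction +6.0° → command heading 308.2°, groundspeed 112.1 kt
Leg 5: desired track 5.9°; wind correction +4.9° → command heading 10.8°, groundspeed 99.6 kt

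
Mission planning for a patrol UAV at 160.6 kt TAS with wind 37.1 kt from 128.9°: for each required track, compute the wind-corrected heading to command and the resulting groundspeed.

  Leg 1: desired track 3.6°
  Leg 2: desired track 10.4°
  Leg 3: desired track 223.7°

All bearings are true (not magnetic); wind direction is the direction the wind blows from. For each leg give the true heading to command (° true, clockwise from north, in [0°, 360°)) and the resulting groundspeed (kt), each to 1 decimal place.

Leg 1: heading=14.5°, groundspeed=179.2 kt
Leg 2: heading=22.1°, groundspeed=175.0 kt
Leg 3: heading=210.4°, groundspeed=159.4 kt

Leg 1: desired track 3.6°; wind correction +10.9° → command heading 14.5°, groundspeed 179.2 kt
Leg 2: desired track 10.4°; wind correction +11.7° → command heading 22.1°, groundspeed 175.0 kt
Leg 3: desired track 223.7°; wind correction -13.3° → command heading 210.4°, groundspeed 159.4 kt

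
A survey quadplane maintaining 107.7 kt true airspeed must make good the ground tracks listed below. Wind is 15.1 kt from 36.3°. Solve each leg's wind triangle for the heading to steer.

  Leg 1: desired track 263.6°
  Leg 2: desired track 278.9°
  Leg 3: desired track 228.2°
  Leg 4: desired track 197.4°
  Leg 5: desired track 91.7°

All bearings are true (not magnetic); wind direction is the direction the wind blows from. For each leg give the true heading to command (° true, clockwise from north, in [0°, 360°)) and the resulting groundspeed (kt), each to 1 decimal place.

Leg 1: desired track 263.6°; wind correction +5.9° → command heading 269.5°, groundspeed 117.4 kt
Leg 2: desired track 278.9°; wind correction +7.2° → command heading 286.1°, groundspeed 113.8 kt
Leg 3: desired track 228.2°; wind correction +1.7° → command heading 229.9°, groundspeed 122.4 kt
Leg 4: desired track 197.4°; wind correction -2.6° → command heading 194.8°, groundspeed 121.9 kt
Leg 5: desired track 91.7°; wind correction -6.6° → command heading 85.1°, groundspeed 98.4 kt

Leg 1: heading=269.5°, groundspeed=117.4 kt
Leg 2: heading=286.1°, groundspeed=113.8 kt
Leg 3: heading=229.9°, groundspeed=122.4 kt
Leg 4: heading=194.8°, groundspeed=121.9 kt
Leg 5: heading=85.1°, groundspeed=98.4 kt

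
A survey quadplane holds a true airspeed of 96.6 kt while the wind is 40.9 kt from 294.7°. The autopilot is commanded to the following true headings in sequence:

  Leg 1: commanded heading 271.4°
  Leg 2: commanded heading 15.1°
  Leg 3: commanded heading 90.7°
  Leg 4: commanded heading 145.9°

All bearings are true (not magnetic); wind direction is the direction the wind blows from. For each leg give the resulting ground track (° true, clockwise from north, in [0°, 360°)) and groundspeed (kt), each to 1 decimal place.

Leg 1: heading 271.4°; drift -15.3° → track 256.1°, groundspeed 61.2 kt
Leg 2: heading 15.1°; drift +24.2° → track 39.3°, groundspeed 98.4 kt
Leg 3: heading 90.7°; drift +7.1° → track 97.8°, groundspeed 135.0 kt
Leg 4: heading 145.9°; drift -9.1° → track 136.8°, groundspeed 133.3 kt

Leg 1: track=256.1°, groundspeed=61.2 kt
Leg 2: track=39.3°, groundspeed=98.4 kt
Leg 3: track=97.8°, groundspeed=135.0 kt
Leg 4: track=136.8°, groundspeed=133.3 kt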